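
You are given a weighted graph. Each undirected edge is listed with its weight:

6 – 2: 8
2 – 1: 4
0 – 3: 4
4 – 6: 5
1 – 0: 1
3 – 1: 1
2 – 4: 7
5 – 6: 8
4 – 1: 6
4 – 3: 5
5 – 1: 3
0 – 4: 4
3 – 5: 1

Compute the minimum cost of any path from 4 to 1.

5

Enumerating some paths:
4–0–1: 4+1 = 5
4–1: 6 = 6
Cheapest is 4–0–1 at 5.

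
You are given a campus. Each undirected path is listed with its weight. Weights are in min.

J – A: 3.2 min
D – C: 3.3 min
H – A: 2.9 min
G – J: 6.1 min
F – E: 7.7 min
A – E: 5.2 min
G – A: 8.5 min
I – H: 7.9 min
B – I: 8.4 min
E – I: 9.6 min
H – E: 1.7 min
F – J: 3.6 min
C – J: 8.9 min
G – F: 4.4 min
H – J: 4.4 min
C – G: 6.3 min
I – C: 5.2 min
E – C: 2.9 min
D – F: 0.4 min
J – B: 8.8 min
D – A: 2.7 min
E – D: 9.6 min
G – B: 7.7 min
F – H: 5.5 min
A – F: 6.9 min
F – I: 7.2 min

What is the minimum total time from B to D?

12.5 min

Running Dijkstra from B:
B: 0
G: 7.7  (via B)
I: 8.4  (via B)
J: 8.8  (via B)
A: 12  (via J)
F: 12.1  (via G)
D: 12.5  (via F)
Shortest route: B → G → F → D = 12.5 min.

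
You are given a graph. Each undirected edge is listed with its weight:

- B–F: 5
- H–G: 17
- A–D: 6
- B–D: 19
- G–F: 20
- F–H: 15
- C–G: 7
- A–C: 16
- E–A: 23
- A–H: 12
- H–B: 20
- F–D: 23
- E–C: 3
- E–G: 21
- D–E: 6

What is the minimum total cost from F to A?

Shortest distances from F:
F: 0
B: 5  (via F)
H: 15  (via F)
G: 20  (via F)
D: 23  (via F)
A: 27  (via H)
Shortest route: F → H → A = 27.

27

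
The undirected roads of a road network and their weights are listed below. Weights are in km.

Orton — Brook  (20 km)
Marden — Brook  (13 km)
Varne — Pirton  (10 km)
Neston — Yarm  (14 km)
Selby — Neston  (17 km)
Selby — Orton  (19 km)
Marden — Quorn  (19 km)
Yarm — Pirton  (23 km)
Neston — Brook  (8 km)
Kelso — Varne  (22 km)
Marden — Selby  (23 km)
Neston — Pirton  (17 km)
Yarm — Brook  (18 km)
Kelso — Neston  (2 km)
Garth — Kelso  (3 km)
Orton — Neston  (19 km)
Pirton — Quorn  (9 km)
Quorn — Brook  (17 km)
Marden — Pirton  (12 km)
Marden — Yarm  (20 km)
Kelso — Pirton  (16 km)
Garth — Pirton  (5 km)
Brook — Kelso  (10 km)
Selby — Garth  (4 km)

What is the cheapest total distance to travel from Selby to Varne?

19 km

Candidate routes:
Selby - Garth - Kelso - Pirton - Varne: 4+3+16+10 = 33
Selby - Garth - Kelso - Varne: 4+3+22 = 29
Selby - Garth - Pirton - Varne: 4+5+10 = 19
Selby - Garth - Kelso - Neston - Pirton - Varne: 4+3+2+17+10 = 36
Cheapest is Selby - Garth - Pirton - Varne at 19 km.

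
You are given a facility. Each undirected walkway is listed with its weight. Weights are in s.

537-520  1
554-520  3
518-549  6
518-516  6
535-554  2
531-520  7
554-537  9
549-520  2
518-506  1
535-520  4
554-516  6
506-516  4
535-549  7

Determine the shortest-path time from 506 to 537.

Shortest distances from 506:
506: 0
518: 1  (via 506)
516: 4  (via 506)
549: 7  (via 518)
520: 9  (via 549)
554: 10  (via 516)
537: 10  (via 520)
Shortest route: 506–518–549–520–537 = 10 s.

10 s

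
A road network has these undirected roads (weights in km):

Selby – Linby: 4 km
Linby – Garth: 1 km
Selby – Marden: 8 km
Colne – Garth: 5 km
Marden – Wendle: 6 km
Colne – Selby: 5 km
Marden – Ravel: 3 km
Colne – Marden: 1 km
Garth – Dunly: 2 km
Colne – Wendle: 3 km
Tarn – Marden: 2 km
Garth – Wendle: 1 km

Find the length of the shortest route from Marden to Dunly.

7 km

Running Dijkstra from Marden:
Marden: 0
Colne: 1  (via Marden)
Tarn: 2  (via Marden)
Ravel: 3  (via Marden)
Wendle: 4  (via Colne)
Garth: 5  (via Wendle)
Linby: 6  (via Garth)
Selby: 6  (via Colne)
Dunly: 7  (via Garth)
Shortest route: Marden–Colne–Wendle–Garth–Dunly = 7 km.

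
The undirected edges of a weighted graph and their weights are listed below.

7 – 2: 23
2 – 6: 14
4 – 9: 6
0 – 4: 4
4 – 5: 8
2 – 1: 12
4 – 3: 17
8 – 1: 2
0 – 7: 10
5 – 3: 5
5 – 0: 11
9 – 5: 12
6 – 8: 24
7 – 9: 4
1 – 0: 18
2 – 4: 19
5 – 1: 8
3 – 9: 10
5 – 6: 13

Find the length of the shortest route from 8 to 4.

18

Shortest distances from 8:
8: 0
1: 2  (via 8)
5: 10  (via 1)
2: 14  (via 1)
3: 15  (via 5)
4: 18  (via 5)
Shortest route: 8–1–5–4 = 18.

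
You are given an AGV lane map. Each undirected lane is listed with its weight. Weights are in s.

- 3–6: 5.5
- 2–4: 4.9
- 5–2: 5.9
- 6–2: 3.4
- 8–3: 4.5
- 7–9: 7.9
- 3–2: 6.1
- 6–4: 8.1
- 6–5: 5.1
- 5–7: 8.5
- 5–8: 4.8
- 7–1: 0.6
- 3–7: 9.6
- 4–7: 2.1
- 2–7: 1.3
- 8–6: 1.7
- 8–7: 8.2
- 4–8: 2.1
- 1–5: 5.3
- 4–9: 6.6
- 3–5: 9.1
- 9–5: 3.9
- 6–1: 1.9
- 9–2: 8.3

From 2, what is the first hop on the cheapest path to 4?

7

Candidate routes:
2–6–8–4: 3.4+1.7+2.1 = 7.2
2–7–1–6–8–4: 1.3+0.6+1.9+1.7+2.1 = 7.6
2–4: 4.9 = 4.9
2–7–4: 1.3+2.1 = 3.4
Cheapest is 2–7–4 at 3.4 s.
So from 2 the first move is to 7.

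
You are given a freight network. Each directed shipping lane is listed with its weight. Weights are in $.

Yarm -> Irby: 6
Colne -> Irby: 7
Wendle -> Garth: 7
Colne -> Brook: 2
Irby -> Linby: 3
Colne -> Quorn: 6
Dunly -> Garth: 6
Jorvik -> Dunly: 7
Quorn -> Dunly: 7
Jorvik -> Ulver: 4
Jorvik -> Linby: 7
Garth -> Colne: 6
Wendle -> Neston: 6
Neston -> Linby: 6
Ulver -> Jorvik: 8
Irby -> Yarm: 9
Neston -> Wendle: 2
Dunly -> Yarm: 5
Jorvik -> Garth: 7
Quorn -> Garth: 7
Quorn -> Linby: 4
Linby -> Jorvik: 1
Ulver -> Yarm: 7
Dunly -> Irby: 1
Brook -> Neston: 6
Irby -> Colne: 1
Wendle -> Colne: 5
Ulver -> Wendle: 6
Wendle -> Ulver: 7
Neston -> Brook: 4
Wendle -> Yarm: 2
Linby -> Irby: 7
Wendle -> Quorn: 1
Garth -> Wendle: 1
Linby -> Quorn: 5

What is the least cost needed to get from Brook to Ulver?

$15

Compare a few routes:
Brook–Neston–Wendle–Ulver: 6+2+7 = 15
Brook–Neston–Linby–Jorvik–Ulver: 6+6+1+4 = 17
The minimum is $15 via Brook–Neston–Wendle–Ulver.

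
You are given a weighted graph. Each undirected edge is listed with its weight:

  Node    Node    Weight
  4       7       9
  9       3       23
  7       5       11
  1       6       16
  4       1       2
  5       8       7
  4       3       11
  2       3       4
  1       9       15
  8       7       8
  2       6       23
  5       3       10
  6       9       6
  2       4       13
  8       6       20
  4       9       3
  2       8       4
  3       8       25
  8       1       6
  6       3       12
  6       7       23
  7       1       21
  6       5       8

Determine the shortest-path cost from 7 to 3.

Running Dijkstra from 7:
7: 0
8: 8  (via 7)
4: 9  (via 7)
1: 11  (via 4)
5: 11  (via 7)
2: 12  (via 8)
9: 12  (via 4)
3: 16  (via 2)
Shortest route: 7 → 8 → 2 → 3 = 16.

16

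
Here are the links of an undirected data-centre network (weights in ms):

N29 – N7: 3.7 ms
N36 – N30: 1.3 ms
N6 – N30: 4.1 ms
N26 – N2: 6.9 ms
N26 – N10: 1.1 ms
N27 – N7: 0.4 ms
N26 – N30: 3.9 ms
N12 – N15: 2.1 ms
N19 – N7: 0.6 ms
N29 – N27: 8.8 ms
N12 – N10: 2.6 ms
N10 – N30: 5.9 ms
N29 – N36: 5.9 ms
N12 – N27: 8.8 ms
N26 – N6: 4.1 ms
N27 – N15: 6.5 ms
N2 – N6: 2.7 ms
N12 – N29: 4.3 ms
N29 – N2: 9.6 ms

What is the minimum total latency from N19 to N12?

Compare a few routes:
N19 - N7 - N29 - N12: 0.6+3.7+4.3 = 8.6
N19 - N7 - N27 - N15 - N12: 0.6+0.4+6.5+2.1 = 9.6
Cheapest is N19 - N7 - N29 - N12 at 8.6 ms.

8.6 ms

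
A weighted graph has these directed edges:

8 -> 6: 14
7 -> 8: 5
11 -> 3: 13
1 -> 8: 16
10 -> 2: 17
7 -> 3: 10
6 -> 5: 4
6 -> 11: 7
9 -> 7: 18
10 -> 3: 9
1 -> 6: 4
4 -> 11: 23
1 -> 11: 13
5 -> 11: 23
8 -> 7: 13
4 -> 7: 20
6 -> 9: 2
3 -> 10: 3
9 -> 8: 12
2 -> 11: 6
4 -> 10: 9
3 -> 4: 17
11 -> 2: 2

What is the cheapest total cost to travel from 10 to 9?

Compare a few routes:
10 → 3 → 4 → 7 → 8 → 6 → 9: 9+17+20+5+14+2 = 67
10 → 2 → 11 → 3 → 4 → 7 → 8 → 6 → 9: 17+6+13+17+20+5+14+2 = 94
Cheapest is 10 → 3 → 4 → 7 → 8 → 6 → 9 at 67.

67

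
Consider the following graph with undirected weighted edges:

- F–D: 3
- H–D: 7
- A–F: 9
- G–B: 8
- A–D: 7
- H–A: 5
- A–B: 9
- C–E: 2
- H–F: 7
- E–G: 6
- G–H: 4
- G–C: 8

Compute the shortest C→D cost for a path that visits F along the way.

22

Shortest C→F: C → G → H → F = 19
Best F to D: F → D costing 3
Total via F: 19 + 3 = 22.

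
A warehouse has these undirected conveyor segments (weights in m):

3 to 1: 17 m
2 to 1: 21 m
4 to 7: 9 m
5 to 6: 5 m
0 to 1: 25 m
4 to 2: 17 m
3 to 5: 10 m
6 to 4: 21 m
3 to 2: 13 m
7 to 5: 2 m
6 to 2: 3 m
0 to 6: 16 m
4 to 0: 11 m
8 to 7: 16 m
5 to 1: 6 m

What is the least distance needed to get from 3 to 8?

28 m

Candidate routes:
3–5–7–8: 10+2+16 = 28
3–2–6–5–7–8: 13+3+5+2+16 = 39
Cheapest is 3–5–7–8 at 28 m.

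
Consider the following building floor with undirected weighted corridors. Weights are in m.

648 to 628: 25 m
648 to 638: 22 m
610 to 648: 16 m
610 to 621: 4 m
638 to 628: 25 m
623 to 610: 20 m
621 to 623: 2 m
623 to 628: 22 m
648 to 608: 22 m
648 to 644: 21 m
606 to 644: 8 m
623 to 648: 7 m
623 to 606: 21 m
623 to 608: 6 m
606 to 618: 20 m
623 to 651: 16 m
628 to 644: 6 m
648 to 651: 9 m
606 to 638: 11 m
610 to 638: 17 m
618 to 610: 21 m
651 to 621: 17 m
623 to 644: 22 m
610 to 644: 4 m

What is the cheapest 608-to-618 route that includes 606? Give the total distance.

Shortest 608→606: 608 → 623 → 621 → 610 → 644 → 606 = 24
Best 606 to 618: 606 → 618 costing 20
Total via 606: 24 + 20 = 44 m.

44 m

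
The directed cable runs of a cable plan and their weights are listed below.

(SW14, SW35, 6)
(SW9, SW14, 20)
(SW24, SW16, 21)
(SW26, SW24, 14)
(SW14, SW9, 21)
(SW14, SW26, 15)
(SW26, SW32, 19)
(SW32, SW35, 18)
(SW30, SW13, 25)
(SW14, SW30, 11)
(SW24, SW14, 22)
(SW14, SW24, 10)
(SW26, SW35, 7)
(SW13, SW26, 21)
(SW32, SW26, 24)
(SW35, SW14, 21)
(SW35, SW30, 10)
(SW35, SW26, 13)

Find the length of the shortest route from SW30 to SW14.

Settle nodes by increasing distance from SW30:
SW30: 0
SW13: 25  (via SW30)
SW26: 46  (via SW13)
SW35: 53  (via SW26)
SW24: 60  (via SW26)
SW32: 65  (via SW26)
SW14: 74  (via SW35)
Shortest route: SW30 → SW13 → SW26 → SW35 → SW14 = 74.

74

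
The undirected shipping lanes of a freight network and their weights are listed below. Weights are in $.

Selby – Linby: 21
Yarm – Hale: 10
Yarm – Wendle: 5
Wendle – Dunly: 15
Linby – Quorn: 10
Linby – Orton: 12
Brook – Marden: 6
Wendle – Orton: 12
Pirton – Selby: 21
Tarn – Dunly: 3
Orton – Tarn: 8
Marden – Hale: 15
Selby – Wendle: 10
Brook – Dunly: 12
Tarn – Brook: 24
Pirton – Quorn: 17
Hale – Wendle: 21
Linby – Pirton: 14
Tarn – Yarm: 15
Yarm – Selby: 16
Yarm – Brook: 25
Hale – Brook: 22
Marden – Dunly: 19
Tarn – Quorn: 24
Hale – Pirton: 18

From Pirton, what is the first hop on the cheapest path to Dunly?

Linby

Enumerating some paths:
Pirton–Linby–Orton–Tarn–Dunly: 14+12+8+3 = 37
Pirton–Quorn–Tarn–Dunly: 17+24+3 = 44
The minimum is $37 via Pirton–Linby–Orton–Tarn–Dunly.
So from Pirton the first move is to Linby.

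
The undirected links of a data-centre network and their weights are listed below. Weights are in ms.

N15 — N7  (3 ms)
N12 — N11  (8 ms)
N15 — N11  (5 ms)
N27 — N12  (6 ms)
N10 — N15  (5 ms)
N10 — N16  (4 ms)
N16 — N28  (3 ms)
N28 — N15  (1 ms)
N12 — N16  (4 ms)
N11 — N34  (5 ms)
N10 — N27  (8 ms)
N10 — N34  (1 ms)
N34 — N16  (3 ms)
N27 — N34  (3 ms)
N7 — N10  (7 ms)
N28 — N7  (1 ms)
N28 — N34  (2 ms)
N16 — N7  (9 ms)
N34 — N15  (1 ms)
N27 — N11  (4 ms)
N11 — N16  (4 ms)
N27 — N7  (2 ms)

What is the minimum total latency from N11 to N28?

6 ms

Running Dijkstra from N11:
N11: 0
N16: 4  (via N11)
N27: 4  (via N11)
N15: 5  (via N11)
N34: 5  (via N11)
N10: 6  (via N34)
N28: 6  (via N15)
Shortest route: N11–N15–N28 = 6 ms.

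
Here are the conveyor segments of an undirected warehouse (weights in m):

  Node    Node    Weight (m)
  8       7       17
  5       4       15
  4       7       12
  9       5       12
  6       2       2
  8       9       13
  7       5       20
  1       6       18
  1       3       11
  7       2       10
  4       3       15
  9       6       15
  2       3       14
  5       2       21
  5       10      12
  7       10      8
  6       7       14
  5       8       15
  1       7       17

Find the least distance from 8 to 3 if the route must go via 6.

Shortest 8→6: 8–9–6 = 28
Best 6 to 3: 6–2–3 costing 16
Total via 6: 28 + 16 = 44 m.

44 m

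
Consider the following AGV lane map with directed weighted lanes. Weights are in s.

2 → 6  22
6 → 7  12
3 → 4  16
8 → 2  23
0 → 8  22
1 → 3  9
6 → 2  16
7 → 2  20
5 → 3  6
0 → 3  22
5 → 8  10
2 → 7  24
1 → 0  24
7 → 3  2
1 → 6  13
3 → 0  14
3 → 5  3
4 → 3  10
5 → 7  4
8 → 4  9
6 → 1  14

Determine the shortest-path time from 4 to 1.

Candidate routes:
4 → 3 → 5 → 8 → 2 → 6 → 1: 10+3+10+23+22+14 = 82
4 → 3 → 0 → 8 → 2 → 6 → 1: 10+14+22+23+22+14 = 105
4 → 3 → 5 → 7 → 2 → 6 → 1: 10+3+4+20+22+14 = 73
The minimum is 73 s via 4 → 3 → 5 → 7 → 2 → 6 → 1.

73 s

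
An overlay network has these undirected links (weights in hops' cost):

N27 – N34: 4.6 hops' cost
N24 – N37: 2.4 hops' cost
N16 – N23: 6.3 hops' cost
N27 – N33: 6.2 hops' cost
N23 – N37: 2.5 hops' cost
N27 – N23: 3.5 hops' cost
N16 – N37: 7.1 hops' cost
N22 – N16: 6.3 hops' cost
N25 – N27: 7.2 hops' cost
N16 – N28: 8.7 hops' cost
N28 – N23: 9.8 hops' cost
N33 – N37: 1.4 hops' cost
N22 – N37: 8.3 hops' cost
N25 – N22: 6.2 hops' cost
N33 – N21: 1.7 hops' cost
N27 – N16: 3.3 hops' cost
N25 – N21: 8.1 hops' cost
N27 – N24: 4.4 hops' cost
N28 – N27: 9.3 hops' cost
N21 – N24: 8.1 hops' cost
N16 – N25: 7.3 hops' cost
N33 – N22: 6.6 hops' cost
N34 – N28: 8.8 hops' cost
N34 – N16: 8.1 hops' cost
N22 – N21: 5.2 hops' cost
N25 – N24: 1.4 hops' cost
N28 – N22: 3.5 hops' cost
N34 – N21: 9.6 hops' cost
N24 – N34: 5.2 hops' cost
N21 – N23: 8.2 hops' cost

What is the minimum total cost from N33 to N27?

6.2 hops' cost

Settle nodes by increasing distance from N33:
N33: 0
N37: 1.4  (via N33)
N21: 1.7  (via N33)
N24: 3.8  (via N37)
N23: 3.9  (via N37)
N25: 5.2  (via N24)
N27: 6.2  (via N33)
Shortest route: N33–N27 = 6.2 hops' cost.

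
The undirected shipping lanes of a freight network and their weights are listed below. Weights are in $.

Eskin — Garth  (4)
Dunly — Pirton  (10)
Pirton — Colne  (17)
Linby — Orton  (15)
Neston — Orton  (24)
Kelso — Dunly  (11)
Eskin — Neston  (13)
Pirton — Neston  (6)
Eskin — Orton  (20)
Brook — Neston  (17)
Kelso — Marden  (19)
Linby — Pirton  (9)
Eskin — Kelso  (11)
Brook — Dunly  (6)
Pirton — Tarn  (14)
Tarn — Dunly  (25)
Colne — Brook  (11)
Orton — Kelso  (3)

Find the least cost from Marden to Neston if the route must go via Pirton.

$46

Shortest Marden→Pirton: Marden–Kelso–Dunly–Pirton = 40
Shortest Pirton→Neston: Pirton–Neston = 6
Total via Pirton: 40 + 6 = $46.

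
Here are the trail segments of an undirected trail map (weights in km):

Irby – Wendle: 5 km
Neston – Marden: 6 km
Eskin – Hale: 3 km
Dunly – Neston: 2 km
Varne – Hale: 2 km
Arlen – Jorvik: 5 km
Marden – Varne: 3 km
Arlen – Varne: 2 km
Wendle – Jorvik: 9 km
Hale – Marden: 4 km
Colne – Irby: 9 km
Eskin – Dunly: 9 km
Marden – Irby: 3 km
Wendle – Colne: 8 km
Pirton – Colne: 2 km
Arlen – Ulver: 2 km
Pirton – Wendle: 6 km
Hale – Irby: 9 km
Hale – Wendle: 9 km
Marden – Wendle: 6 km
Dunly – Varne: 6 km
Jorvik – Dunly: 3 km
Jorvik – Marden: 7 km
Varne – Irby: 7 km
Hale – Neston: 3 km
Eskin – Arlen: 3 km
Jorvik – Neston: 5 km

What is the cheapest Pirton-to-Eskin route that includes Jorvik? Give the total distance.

23 km

Best Pirton to Jorvik: Pirton–Wendle–Jorvik costing 15
Shortest Jorvik→Eskin: Jorvik–Arlen–Eskin = 8
Total via Jorvik: 15 + 8 = 23 km.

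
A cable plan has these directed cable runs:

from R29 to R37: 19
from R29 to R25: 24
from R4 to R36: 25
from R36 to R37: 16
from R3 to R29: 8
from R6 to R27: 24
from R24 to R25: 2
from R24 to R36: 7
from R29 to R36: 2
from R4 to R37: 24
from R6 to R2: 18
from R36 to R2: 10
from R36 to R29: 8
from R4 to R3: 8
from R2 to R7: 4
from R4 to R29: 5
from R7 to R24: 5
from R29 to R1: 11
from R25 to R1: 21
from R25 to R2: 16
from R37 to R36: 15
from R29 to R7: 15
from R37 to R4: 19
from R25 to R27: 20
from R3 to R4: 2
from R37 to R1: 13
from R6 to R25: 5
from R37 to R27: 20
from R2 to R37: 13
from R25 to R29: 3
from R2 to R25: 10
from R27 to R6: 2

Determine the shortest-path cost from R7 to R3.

Settle nodes by increasing distance from R7:
R7: 0
R24: 5  (via R7)
R25: 7  (via R24)
R29: 10  (via R25)
R36: 12  (via R24)
R1: 21  (via R29)
R2: 22  (via R36)
R27: 27  (via R25)
R37: 28  (via R36)
R6: 29  (via R27)
R4: 47  (via R37)
R3: 55  (via R4)
Shortest route: R7–R24–R36–R37–R4–R3 = 55.

55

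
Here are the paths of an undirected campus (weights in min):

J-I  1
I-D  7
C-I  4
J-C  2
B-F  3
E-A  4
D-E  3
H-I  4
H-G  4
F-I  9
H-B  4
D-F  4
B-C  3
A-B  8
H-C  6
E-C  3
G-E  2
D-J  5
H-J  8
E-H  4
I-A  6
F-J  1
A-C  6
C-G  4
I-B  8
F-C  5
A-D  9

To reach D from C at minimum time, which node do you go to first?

E

Enumerating some paths:
C → E → D: 3+3 = 6
C → J → F → D: 2+1+4 = 7
C → J → D: 2+5 = 7
The minimum is 6 min via C → E → D.
So from C the first move is to E.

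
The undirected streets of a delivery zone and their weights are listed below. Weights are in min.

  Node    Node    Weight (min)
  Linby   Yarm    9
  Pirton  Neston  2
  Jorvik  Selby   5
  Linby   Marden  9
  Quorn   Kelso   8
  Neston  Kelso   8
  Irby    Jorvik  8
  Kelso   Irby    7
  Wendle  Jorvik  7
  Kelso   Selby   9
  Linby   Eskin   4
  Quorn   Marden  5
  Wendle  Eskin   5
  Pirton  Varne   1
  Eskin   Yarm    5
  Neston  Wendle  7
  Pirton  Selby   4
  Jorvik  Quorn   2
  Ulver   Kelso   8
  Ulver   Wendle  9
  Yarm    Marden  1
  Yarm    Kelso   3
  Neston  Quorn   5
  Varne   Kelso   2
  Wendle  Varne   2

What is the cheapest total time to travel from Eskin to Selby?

12 min

Running Dijkstra from Eskin:
Eskin: 0
Linby: 4  (via Eskin)
Wendle: 5  (via Eskin)
Yarm: 5  (via Eskin)
Marden: 6  (via Yarm)
Varne: 7  (via Wendle)
Kelso: 8  (via Yarm)
Pirton: 8  (via Varne)
Neston: 10  (via Pirton)
Quorn: 11  (via Marden)
Selby: 12  (via Pirton)
Shortest route: Eskin–Wendle–Varne–Pirton–Selby = 12 min.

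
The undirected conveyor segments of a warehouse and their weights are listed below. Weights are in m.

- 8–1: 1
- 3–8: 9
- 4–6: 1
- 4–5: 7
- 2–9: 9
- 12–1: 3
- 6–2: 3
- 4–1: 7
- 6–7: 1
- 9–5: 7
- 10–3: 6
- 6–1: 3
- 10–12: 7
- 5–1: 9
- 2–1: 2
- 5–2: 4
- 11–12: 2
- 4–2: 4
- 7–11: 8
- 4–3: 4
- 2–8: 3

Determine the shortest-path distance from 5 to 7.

Compare a few routes:
5 → 4 → 6 → 7: 7+1+1 = 9
5 → 2 → 6 → 7: 4+3+1 = 8
The minimum is 8 m via 5 → 2 → 6 → 7.

8 m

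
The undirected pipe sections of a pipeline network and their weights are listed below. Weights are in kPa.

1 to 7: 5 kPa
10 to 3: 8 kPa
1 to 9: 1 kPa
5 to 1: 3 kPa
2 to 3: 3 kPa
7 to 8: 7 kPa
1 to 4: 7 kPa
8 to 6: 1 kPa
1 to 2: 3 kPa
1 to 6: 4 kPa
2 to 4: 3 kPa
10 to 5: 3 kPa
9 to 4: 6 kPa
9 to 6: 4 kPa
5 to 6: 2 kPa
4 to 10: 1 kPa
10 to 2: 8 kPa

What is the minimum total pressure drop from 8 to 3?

11 kPa

Settle nodes by increasing distance from 8:
8: 0
6: 1  (via 8)
5: 3  (via 6)
1: 5  (via 6)
9: 5  (via 6)
10: 6  (via 5)
4: 7  (via 10)
7: 7  (via 8)
2: 8  (via 1)
3: 11  (via 2)
Shortest route: 8–6–1–2–3 = 11 kPa.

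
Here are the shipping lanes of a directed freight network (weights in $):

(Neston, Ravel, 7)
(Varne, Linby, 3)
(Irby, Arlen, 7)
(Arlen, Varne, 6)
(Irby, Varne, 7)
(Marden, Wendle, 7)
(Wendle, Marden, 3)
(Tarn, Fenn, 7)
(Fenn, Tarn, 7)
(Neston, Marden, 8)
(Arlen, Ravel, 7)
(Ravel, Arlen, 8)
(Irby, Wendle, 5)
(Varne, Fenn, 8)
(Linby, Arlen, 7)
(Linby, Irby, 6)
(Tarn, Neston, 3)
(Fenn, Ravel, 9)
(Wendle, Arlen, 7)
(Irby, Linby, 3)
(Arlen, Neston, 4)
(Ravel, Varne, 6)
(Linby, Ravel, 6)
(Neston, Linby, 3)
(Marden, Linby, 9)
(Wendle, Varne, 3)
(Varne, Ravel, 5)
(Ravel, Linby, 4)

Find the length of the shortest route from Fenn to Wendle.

Running Dijkstra from Fenn:
Fenn: 0
Tarn: 7  (via Fenn)
Ravel: 9  (via Fenn)
Neston: 10  (via Tarn)
Linby: 13  (via Ravel)
Varne: 15  (via Ravel)
Arlen: 17  (via Ravel)
Marden: 18  (via Neston)
Irby: 19  (via Linby)
Wendle: 24  (via Irby)
Shortest route: Fenn–Ravel–Linby–Irby–Wendle = $24.

$24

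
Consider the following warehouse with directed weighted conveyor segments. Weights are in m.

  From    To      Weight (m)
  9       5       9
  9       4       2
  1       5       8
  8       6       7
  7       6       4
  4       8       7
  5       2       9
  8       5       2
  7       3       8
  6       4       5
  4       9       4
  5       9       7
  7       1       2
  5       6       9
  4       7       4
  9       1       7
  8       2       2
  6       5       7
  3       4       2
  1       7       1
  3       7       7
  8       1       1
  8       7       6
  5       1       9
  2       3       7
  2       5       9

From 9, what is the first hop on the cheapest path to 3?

Compare a few routes:
9 → 1 → 7 → 3: 7+1+8 = 16
9 → 4 → 7 → 3: 2+4+8 = 14
9 → 4 → 8 → 2 → 3: 2+7+2+7 = 18
The minimum is 14 m via 9 → 4 → 7 → 3.
So from 9 the first move is to 4.

4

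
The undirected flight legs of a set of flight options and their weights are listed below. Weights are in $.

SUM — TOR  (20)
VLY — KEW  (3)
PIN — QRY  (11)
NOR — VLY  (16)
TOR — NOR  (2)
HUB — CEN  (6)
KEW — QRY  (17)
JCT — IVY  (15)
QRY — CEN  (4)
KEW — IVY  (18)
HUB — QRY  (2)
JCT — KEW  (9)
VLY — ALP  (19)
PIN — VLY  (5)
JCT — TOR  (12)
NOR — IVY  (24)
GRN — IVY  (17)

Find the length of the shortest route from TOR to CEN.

$38

Settle nodes by increasing distance from TOR:
TOR: 0
NOR: 2  (via TOR)
JCT: 12  (via TOR)
VLY: 18  (via NOR)
SUM: 20  (via TOR)
KEW: 21  (via JCT)
PIN: 23  (via VLY)
IVY: 26  (via NOR)
QRY: 34  (via PIN)
HUB: 36  (via QRY)
ALP: 37  (via VLY)
CEN: 38  (via QRY)
Shortest route: TOR → NOR → VLY → PIN → QRY → CEN = $38.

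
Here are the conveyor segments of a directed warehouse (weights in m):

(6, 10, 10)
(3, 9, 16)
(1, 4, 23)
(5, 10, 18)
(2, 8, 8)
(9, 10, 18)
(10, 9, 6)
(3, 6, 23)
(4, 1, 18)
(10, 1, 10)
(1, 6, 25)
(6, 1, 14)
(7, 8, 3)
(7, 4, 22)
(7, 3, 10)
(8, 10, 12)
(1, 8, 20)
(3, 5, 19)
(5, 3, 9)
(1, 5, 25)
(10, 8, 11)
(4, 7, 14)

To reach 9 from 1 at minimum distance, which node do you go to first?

Compare a few routes:
1–6–10–9: 25+10+6 = 41
1–8–10–9: 20+12+6 = 38
The minimum is 38 m via 1–8–10–9.
So from 1 the first move is to 8.

8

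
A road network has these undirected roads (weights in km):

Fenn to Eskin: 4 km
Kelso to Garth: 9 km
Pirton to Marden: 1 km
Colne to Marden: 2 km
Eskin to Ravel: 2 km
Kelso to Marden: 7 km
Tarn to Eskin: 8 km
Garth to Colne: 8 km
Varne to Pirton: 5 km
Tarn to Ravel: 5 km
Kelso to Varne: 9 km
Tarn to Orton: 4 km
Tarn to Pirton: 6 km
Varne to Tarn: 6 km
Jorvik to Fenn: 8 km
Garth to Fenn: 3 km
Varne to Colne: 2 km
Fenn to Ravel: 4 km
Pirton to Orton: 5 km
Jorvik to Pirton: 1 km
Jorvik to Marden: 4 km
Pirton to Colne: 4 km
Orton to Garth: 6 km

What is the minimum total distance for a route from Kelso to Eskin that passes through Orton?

Shortest Kelso→Orton: Kelso → Marden → Pirton → Orton = 13
Shortest Orton→Eskin: Orton → Tarn → Ravel → Eskin = 11
Total via Orton: 13 + 11 = 24 km.

24 km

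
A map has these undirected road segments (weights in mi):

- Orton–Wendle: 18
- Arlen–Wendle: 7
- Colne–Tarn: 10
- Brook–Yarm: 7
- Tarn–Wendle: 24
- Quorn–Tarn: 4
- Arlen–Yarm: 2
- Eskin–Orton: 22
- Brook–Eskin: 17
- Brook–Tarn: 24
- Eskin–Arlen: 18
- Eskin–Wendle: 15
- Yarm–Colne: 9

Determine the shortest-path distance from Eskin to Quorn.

43 mi

Settle nodes by increasing distance from Eskin:
Eskin: 0
Wendle: 15  (via Eskin)
Brook: 17  (via Eskin)
Arlen: 18  (via Eskin)
Yarm: 20  (via Arlen)
Orton: 22  (via Eskin)
Colne: 29  (via Yarm)
Tarn: 39  (via Wendle)
Quorn: 43  (via Tarn)
Shortest route: Eskin → Wendle → Tarn → Quorn = 43 mi.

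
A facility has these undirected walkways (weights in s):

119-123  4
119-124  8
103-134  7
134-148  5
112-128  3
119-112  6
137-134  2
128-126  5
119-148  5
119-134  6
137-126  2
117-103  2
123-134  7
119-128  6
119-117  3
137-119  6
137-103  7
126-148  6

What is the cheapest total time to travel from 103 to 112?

11 s

Candidate routes:
103–117–119–112: 2+3+6 = 11
103–117–119–128–112: 2+3+6+3 = 14
The minimum is 11 s via 103–117–119–112.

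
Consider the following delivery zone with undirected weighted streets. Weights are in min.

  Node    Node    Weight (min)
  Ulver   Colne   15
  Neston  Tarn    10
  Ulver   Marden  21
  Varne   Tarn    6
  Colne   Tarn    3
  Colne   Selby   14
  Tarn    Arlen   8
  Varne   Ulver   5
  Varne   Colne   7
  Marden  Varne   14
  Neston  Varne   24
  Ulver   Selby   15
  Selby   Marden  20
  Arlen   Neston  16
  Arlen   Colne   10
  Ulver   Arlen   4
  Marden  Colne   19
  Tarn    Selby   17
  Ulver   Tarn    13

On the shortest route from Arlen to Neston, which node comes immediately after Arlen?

Compare a few routes:
Arlen - Neston: 16 = 16
Arlen - Ulver - Varne - Tarn - Neston: 4+5+6+10 = 25
Arlen - Tarn - Neston: 8+10 = 18
Arlen - Colne - Tarn - Neston: 10+3+10 = 23
The minimum is 16 min via Arlen - Neston.
So from Arlen the first move is to Neston.

Neston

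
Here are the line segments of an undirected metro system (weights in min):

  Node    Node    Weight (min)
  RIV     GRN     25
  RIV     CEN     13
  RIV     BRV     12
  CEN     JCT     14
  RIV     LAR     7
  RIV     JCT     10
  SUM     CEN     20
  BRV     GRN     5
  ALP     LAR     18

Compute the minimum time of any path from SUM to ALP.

58 min

Shortest distances from SUM:
SUM: 0
CEN: 20  (via SUM)
RIV: 33  (via CEN)
JCT: 34  (via CEN)
LAR: 40  (via RIV)
BRV: 45  (via RIV)
GRN: 50  (via BRV)
ALP: 58  (via LAR)
Shortest route: SUM–CEN–RIV–LAR–ALP = 58 min.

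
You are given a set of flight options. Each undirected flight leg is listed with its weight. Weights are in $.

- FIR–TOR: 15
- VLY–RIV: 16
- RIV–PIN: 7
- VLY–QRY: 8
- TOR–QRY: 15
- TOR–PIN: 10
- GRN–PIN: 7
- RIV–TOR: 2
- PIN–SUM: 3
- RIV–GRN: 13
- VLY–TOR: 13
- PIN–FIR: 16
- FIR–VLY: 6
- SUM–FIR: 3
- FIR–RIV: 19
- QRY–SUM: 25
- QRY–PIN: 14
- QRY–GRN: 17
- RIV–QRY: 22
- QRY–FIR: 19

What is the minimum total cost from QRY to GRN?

Compare a few routes:
QRY - PIN - GRN: 14+7 = 21
QRY - TOR - RIV - GRN: 15+2+13 = 30
QRY - VLY - FIR - SUM - PIN - GRN: 8+6+3+3+7 = 27
QRY - GRN: 17 = 17
The minimum is $17 via QRY - GRN.

$17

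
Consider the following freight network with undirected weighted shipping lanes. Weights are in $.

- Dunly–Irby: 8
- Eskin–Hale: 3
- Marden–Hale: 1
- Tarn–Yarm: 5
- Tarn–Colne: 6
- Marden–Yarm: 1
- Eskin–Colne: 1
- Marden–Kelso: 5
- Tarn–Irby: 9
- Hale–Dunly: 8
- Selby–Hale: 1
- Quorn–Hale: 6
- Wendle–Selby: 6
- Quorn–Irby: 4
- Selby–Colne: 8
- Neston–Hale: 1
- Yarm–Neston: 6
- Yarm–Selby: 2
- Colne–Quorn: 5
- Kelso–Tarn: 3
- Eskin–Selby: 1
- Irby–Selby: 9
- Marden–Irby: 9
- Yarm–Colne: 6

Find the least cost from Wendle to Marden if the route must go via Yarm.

Best Wendle to Yarm: Wendle–Selby–Yarm costing 8
Best Yarm to Marden: Yarm–Marden costing 1
Total via Yarm: 8 + 1 = $9.

$9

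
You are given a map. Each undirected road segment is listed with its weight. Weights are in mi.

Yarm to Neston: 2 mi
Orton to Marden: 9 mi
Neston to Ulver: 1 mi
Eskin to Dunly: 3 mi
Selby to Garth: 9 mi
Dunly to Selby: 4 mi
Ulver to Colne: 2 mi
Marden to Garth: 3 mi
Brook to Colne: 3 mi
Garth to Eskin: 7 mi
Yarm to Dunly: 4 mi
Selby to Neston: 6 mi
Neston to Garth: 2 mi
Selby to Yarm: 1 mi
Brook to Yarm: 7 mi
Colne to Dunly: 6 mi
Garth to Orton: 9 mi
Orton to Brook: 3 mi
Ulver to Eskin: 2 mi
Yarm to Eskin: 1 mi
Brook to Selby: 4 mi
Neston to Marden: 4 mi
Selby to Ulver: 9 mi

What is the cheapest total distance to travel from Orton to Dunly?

11 mi

Enumerating some paths:
Orton → Brook → Selby → Dunly: 3+4+4 = 11
Orton → Brook → Selby → Yarm → Eskin → Dunly: 3+4+1+1+3 = 12
Cheapest is Orton → Brook → Selby → Dunly at 11 mi.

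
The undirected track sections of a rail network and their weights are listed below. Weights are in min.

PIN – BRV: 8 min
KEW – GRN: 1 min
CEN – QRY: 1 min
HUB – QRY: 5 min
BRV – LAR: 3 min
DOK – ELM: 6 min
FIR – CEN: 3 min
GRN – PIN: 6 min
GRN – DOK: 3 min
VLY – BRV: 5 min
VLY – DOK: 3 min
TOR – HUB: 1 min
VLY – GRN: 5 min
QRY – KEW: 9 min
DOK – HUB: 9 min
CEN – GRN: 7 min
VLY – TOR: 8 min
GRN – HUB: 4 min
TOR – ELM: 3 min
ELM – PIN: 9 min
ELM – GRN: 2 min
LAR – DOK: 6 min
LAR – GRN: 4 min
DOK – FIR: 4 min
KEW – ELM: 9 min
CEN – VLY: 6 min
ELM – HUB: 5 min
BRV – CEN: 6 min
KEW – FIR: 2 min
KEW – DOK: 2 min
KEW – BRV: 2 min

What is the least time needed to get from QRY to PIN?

Compare a few routes:
QRY–CEN–GRN–PIN: 1+7+6 = 14
QRY–CEN–FIR–KEW–GRN–PIN: 1+3+2+1+6 = 13
Cheapest is QRY–CEN–FIR–KEW–GRN–PIN at 13 min.

13 min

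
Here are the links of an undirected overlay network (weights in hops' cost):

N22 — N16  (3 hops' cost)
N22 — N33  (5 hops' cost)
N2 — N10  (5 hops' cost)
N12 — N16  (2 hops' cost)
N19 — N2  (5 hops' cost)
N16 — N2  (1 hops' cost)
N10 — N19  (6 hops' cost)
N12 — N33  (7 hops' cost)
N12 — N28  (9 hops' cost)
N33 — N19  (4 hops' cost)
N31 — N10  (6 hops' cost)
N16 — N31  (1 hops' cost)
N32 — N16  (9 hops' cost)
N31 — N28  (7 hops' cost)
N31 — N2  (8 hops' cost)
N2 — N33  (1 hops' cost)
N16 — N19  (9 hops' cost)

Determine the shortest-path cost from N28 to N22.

11 hops' cost

Shortest distances from N28:
N28: 0
N31: 7  (via N28)
N16: 8  (via N31)
N2: 9  (via N16)
N12: 9  (via N28)
N33: 10  (via N2)
N22: 11  (via N16)
Shortest route: N28–N31–N16–N22 = 11 hops' cost.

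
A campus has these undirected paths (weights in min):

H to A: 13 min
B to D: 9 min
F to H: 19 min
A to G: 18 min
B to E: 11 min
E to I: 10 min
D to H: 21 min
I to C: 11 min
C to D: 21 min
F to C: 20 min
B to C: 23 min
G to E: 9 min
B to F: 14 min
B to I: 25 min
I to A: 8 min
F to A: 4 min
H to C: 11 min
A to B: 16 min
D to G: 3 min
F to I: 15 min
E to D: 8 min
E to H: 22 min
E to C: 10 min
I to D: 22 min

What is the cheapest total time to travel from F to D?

Compare a few routes:
F–A–I–E–D: 4+8+10+8 = 30
F–A–B–D: 4+16+9 = 29
F–B–D: 14+9 = 23
F–A–G–D: 4+18+3 = 25
Cheapest is F–B–D at 23 min.

23 min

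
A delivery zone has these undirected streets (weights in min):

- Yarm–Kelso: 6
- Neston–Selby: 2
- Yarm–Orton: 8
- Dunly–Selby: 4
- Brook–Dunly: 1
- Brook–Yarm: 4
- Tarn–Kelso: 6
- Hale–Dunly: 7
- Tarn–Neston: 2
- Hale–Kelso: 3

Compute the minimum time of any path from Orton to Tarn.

20 min

Compare a few routes:
Orton–Yarm–Kelso–Tarn: 8+6+6 = 20
Orton–Yarm–Brook–Dunly–Hale–Kelso–Tarn: 8+4+1+7+3+6 = 29
Orton–Yarm–Brook–Dunly–Selby–Neston–Tarn: 8+4+1+4+2+2 = 21
The minimum is 20 min via Orton–Yarm–Kelso–Tarn.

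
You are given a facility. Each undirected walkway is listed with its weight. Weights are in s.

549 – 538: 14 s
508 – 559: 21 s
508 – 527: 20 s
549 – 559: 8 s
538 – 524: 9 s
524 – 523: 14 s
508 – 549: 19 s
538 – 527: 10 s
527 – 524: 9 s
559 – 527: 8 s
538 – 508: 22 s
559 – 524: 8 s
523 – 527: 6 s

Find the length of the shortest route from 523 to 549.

22 s

Shortest distances from 523:
523: 0
527: 6  (via 523)
559: 14  (via 527)
524: 14  (via 523)
538: 16  (via 527)
549: 22  (via 559)
Shortest route: 523–527–559–549 = 22 s.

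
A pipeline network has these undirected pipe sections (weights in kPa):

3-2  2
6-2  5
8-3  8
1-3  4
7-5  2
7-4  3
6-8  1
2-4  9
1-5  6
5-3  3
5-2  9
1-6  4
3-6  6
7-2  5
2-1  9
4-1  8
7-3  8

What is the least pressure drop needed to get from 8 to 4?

Settle nodes by increasing distance from 8:
8: 0
6: 1  (via 8)
1: 5  (via 6)
2: 6  (via 6)
3: 7  (via 6)
5: 10  (via 3)
7: 11  (via 2)
4: 13  (via 1)
Shortest route: 8–6–1–4 = 13 kPa.

13 kPa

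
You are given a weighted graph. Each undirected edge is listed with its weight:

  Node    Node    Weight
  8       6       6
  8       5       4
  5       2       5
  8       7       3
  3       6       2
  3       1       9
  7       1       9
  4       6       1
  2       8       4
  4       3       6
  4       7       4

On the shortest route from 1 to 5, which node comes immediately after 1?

Enumerating some paths:
1 - 7 - 8 - 5: 9+3+4 = 16
1 - 3 - 6 - 4 - 7 - 8 - 5: 9+2+1+4+3+4 = 23
1 - 7 - 8 - 2 - 5: 9+3+4+5 = 21
1 - 3 - 6 - 8 - 5: 9+2+6+4 = 21
Cheapest is 1 - 7 - 8 - 5 at 16.
So from 1 the first move is to 7.

7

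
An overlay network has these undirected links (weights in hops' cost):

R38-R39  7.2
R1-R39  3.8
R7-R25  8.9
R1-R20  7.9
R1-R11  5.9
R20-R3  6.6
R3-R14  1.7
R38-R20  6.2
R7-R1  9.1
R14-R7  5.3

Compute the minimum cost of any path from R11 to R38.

Running Dijkstra from R11:
R11: 0
R1: 5.9  (via R11)
R39: 9.7  (via R1)
R20: 13.8  (via R1)
R7: 15  (via R1)
R38: 16.9  (via R39)
Shortest route: R11–R1–R39–R38 = 16.9 hops' cost.

16.9 hops' cost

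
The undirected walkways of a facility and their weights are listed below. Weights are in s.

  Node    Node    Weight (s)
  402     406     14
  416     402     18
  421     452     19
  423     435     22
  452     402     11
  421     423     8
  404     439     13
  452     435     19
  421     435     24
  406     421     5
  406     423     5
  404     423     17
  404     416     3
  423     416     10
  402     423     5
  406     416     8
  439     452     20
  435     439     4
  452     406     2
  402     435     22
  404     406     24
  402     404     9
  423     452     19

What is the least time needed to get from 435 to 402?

22 s

Enumerating some paths:
435–439–404–402: 4+13+9 = 26
435–402: 22 = 22
The minimum is 22 s via 435–402.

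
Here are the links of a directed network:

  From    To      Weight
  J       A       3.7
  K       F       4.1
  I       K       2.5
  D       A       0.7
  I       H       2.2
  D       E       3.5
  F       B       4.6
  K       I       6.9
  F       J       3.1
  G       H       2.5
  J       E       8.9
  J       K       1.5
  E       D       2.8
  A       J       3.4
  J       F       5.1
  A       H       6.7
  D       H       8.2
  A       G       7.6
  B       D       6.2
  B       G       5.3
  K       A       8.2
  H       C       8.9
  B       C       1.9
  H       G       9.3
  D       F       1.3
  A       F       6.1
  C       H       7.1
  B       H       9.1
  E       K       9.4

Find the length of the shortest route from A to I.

Compare a few routes:
A - F - J - K - I: 6.1+3.1+1.5+6.9 = 17.6
A - J - K - I: 3.4+1.5+6.9 = 11.8
Cheapest is A - J - K - I at 11.8.

11.8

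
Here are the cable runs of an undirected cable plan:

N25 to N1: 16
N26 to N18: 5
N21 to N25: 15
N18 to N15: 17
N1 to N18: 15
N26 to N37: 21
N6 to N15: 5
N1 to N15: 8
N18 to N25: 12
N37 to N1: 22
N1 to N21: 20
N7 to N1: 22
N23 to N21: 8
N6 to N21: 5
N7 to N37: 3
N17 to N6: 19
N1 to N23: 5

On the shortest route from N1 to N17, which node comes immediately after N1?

N15

Compare a few routes:
N1–N15–N6–N17: 8+5+19 = 32
N1–N23–N21–N6–N17: 5+8+5+19 = 37
N1–N21–N6–N17: 20+5+19 = 44
The minimum is 32 via N1–N15–N6–N17.
So from N1 the first move is to N15.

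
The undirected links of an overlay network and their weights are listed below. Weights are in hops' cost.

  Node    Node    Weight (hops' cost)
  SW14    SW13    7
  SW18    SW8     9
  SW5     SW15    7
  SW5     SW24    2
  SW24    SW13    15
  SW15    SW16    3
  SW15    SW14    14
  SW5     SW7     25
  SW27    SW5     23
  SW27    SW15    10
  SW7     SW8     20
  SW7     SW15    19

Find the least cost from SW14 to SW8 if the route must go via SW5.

66 hops' cost

Best SW14 to SW5: SW14 → SW15 → SW5 costing 21
Shortest SW5→SW8: SW5 → SW7 → SW8 = 45
Total via SW5: 21 + 45 = 66 hops' cost.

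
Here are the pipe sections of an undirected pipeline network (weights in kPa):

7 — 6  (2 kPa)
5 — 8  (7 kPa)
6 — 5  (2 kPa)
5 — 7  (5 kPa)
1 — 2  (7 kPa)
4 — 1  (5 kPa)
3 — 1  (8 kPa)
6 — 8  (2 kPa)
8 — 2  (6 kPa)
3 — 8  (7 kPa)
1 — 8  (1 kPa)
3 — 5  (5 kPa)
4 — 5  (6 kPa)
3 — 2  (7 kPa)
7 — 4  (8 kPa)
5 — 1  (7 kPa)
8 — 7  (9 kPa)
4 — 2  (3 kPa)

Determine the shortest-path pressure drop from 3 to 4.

Enumerating some paths:
3–8–1–4: 7+1+5 = 13
3–2–4: 7+3 = 10
3–5–4: 5+6 = 11
3–1–4: 8+5 = 13
Cheapest is 3–2–4 at 10 kPa.

10 kPa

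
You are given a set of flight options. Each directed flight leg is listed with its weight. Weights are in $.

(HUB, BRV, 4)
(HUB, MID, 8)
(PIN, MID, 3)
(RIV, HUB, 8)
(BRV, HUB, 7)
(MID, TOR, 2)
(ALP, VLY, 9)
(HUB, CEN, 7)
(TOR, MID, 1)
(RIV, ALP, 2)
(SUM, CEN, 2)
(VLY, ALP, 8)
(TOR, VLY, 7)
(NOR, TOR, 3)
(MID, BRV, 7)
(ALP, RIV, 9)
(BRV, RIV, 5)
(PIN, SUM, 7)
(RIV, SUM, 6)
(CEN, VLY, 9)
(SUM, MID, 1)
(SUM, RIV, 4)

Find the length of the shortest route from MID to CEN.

$20

Running Dijkstra from MID:
MID: 0
TOR: 2  (via MID)
BRV: 7  (via MID)
VLY: 9  (via TOR)
RIV: 12  (via BRV)
HUB: 14  (via BRV)
ALP: 14  (via RIV)
SUM: 18  (via RIV)
CEN: 20  (via SUM)
Shortest route: MID → BRV → RIV → SUM → CEN = $20.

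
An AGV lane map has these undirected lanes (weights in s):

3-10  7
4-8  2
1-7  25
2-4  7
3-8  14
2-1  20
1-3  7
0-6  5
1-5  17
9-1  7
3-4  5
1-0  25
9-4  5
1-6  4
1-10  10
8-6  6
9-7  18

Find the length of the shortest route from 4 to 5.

29 s

Shortest distances from 4:
4: 0
8: 2  (via 4)
3: 5  (via 4)
9: 5  (via 4)
2: 7  (via 4)
6: 8  (via 8)
1: 12  (via 3)
10: 12  (via 3)
0: 13  (via 6)
7: 23  (via 9)
5: 29  (via 1)
Shortest route: 4 → 3 → 1 → 5 = 29 s.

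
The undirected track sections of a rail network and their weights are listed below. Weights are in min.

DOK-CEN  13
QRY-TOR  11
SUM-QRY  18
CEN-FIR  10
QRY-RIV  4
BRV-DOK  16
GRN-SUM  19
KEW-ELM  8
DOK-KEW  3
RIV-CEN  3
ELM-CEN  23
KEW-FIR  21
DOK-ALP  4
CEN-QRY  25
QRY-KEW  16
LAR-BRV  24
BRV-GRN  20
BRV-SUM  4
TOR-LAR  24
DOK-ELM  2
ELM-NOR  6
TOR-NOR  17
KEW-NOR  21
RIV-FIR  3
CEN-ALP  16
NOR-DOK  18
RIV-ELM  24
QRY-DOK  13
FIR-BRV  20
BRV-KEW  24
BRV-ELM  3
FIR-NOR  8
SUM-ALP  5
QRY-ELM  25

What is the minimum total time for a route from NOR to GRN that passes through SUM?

Best NOR to SUM: NOR–ELM–BRV–SUM costing 13
Best SUM to GRN: SUM–GRN costing 19
Total via SUM: 13 + 19 = 32 min.

32 min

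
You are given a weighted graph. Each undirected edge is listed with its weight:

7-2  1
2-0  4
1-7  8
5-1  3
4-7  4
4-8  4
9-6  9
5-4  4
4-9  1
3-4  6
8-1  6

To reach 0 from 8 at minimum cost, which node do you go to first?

4

Compare a few routes:
8 → 4 → 7 → 2 → 0: 4+4+1+4 = 13
8 → 4 → 5 → 1 → 7 → 2 → 0: 4+4+3+8+1+4 = 24
8 → 1 → 5 → 4 → 7 → 2 → 0: 6+3+4+4+1+4 = 22
8 → 1 → 7 → 2 → 0: 6+8+1+4 = 19
Cheapest is 8 → 4 → 7 → 2 → 0 at 13.
So from 8 the first move is to 4.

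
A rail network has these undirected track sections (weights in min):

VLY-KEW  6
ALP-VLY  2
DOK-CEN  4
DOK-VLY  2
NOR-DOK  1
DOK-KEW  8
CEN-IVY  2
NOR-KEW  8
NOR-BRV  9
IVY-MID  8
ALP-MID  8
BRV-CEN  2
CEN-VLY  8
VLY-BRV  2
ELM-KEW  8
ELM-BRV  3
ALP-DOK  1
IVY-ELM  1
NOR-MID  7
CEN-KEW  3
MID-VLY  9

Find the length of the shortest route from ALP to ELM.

7 min

Candidate routes:
ALP - VLY - BRV - ELM: 2+2+3 = 7
ALP - DOK - VLY - BRV - ELM: 1+2+2+3 = 8
ALP - VLY - BRV - CEN - IVY - ELM: 2+2+2+2+1 = 9
ALP - DOK - CEN - IVY - ELM: 1+4+2+1 = 8
Cheapest is ALP - VLY - BRV - ELM at 7 min.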